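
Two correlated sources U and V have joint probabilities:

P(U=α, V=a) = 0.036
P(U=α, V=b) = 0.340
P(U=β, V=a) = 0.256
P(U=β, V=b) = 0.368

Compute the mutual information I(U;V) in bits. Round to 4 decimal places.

Marginals: p(U) = (0.3760, 0.6240), p(V) = (0.2920, 0.7080).
I(U;V) = H(U) + H(V) − H(U,V).
H(U) = 0.9552, H(V) = 0.8713, H(U,V) = 1.7358.
I(U;V) = 0.9552 + 0.8713 − 1.7358 = 0.0907 bits.

0.0907 bits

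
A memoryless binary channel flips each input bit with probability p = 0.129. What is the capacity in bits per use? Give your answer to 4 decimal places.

Binary symmetric channel: C = 1 − h₂(ε) where h₂ is the binary entropy function.
h₂(0.129) = −0.129·log₂0.129 − 0.871·log₂0.871 = 0.5547.
C = 1 − 0.5547 = 0.4453 bits per channel use.

0.4453 bits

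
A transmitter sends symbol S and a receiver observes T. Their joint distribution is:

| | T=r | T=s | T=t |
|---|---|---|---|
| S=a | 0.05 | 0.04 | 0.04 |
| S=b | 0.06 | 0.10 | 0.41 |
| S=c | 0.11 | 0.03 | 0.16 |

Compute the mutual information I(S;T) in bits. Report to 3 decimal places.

Marginals: p(S) = (0.1300, 0.5700, 0.3000), p(T) = (0.2200, 0.1700, 0.6100).
I(S;T) = Σ p(x,y)·log₂[p(x,y)/(p(x)p(y))].
  (a,r): 0.05·log₂(1.7483) = 0.0403
  (a,s): 0.04·log₂(1.8100) = 0.0342
  (a,t): 0.04·log₂(0.5044) = -0.0395
  (b,r): 0.06·log₂(0.4785) = -0.0638
  (b,s): 0.10·log₂(1.0320) = 0.0045
  (b,t): 0.41·log₂(1.1792) = 0.0975
  (c,r): 0.11·log₂(1.6667) = 0.0811
  (c,s): 0.03·log₂(0.5882) = -0.0230
  (c,t): 0.16·log₂(0.8743) = -0.0310
Sum = 0.100 bits.

0.100 bits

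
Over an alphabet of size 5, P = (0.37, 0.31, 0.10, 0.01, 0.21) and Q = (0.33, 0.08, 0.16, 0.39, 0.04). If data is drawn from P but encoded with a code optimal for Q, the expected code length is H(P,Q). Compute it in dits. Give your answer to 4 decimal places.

H(P,Q) = −Σ p·log₁₀ q.
  −0.37·log₁₀(0.33) = 0.17815
  −0.31·log₁₀(0.08) = 0.34004
  −0.10·log₁₀(0.16) = 0.07959
  −0.01·log₁₀(0.39) = 0.00409
  −0.21·log₁₀(0.04) = 0.29357
H(P,Q) = 0.8954 dits.

0.8954 dits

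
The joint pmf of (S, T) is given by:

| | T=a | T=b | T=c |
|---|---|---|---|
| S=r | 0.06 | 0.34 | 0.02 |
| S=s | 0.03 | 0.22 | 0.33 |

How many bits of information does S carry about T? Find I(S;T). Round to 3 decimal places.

0.247 bits

Marginals: p(S) = (0.4200, 0.5800), p(T) = (0.0900, 0.5600, 0.3500).
I(S;T) = H(S) + H(T) − H(S,T).
H(S) = 0.9815, H(T) = 1.3112, H(S,T) = 2.0457.
I(S;T) = 0.9815 + 1.3112 − 2.0457 = 0.247 bits.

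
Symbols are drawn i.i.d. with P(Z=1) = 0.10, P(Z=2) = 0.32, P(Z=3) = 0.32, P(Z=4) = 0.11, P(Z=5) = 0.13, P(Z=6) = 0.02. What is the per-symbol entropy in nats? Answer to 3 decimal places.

H(Z) = −Σ p·ln p.
  −(0.10)·ln(0.10) = 0.2303
  −(0.32)·ln(0.32) = 0.3646
  −(0.32)·ln(0.32) = 0.3646
  −(0.11)·ln(0.11) = 0.2428
  −(0.13)·ln(0.13) = 0.2652
  −(0.02)·ln(0.02) = 0.0782
Sum: 0.2303 + 0.3646 + 0.3646 + 0.2428 + 0.2652 + 0.0782 = 1.546 nats.

1.546 nats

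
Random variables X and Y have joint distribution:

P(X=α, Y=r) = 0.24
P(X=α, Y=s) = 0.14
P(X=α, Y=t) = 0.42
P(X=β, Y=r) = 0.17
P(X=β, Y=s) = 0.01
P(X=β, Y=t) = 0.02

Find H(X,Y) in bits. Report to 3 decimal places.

H(X,Y) = −Σ p(x,y)·log₂ p(x,y) over all 6 cells.
  cell (α,r): −0.24·log₂0.24 = 0.4941
  cell (α,s): −0.14·log₂0.14 = 0.3971
  cell (α,t): −0.42·log₂0.42 = 0.5256
  cell (β,r): −0.17·log₂0.17 = 0.4346
  cell (β,s): −0.01·log₂0.01 = 0.0664
  cell (β,t): −0.02·log₂0.02 = 0.1129
Sum = 2.031 bits.

2.031 bits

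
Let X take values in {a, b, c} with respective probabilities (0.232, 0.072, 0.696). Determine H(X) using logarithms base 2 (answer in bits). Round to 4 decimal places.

1.1262 bits

H(X) = −Σ p·log₂ p.
  −(0.232)·log₂(0.232) = 0.48901
  −(0.072)·log₂(0.072) = 0.27330
  −(0.696)·log₂(0.696) = 0.36390
Sum: 0.48901 + 0.27330 + 0.36390 = 1.1262 bits.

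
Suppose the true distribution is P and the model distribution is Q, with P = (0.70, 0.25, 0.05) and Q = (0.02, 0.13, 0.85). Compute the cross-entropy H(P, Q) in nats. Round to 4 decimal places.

3.2566 nats

H(P,Q) = −Σ p·ln q.
  −0.70·ln(0.02) = 2.73842
  −0.25·ln(0.13) = 0.51006
  −0.05·ln(0.85) = 0.00813
H(P,Q) = 3.2566 nats.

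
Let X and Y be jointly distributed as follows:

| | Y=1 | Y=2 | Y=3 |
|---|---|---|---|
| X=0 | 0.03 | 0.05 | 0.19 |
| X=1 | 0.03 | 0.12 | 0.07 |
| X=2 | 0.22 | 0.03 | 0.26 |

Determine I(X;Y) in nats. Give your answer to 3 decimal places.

0.144 nats

Marginals: p(X) = (0.2700, 0.2200, 0.5100), p(Y) = (0.2800, 0.2000, 0.5200).
I(X;Y) = H(X) + H(Y) − H(X,Y).
H(X) = 1.0300, H(Y) = 1.0184, H(X,Y) = 1.9048.
I(X;Y) = 1.0300 + 1.0184 − 1.9048 = 0.144 nats.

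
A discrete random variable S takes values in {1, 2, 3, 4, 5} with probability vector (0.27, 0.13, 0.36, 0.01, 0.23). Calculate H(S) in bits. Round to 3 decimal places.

1.977 bits

H(S) = −Σ p·log₂ p.
  −(0.27)·log₂(0.27) = 0.5100
  −(0.13)·log₂(0.13) = 0.3826
  −(0.36)·log₂(0.36) = 0.5306
  −(0.01)·log₂(0.01) = 0.0664
  −(0.23)·log₂(0.23) = 0.4877
Sum: 0.5100 + 0.3826 + 0.5306 + 0.0664 + 0.4877 = 1.977 bits.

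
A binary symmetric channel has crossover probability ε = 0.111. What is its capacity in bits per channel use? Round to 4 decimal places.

0.4971 bits

Binary symmetric channel: C = 1 − h₂(ε) where h₂ is the binary entropy function.
h₂(0.111) = −0.111·log₂0.111 − 0.889·log₂0.889 = 0.5029.
C = 1 − 0.5029 = 0.4971 bits per channel use.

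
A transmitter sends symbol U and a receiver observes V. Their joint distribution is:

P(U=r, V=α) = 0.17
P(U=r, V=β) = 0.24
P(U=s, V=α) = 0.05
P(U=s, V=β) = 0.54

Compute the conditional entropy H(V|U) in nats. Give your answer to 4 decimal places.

0.4494 nats

Chain rule: H(V|U) = H(U,V) − H(U).
Marginals: p(U) = (0.4100, 0.5900), p(V) = (0.2200, 0.7800).
H(U,V) = 1.1263 nats; H(U) = 0.6769 nats.
H(V|U) = 1.1263 − 0.6769 = 0.4494 nats.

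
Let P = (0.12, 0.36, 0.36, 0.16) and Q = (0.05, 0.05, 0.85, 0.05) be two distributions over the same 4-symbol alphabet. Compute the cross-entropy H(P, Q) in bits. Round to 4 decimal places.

2.8504 bits

H(P,Q) = −Σ p·log₂ q.
  −0.12·log₂(0.05) = 0.51863
  −0.36·log₂(0.05) = 1.55589
  −0.36·log₂(0.85) = 0.08441
  −0.16·log₂(0.05) = 0.69151
H(P,Q) = 2.8504 bits.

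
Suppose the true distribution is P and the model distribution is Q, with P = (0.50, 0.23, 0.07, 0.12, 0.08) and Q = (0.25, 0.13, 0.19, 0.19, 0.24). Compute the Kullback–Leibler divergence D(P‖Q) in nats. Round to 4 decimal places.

D(P‖Q) = Σ p·ln(p/q).
  0.50·ln(0.50/0.25) = 0.34657
  0.23·ln(0.23/0.13) = 0.13123
  0.07·ln(0.07/0.19) = -0.06990
  0.12·ln(0.12/0.19) = -0.05514
  0.08·ln(0.08/0.24) = -0.08789
D(P‖Q) = 0.2649 nats.

0.2649 nats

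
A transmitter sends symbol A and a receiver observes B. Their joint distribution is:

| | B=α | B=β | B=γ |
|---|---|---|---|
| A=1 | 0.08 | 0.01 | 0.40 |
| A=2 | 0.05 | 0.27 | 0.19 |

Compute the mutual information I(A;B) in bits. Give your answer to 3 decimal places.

Marginals: p(A) = (0.4900, 0.5100), p(B) = (0.1300, 0.2800, 0.5900).
I(A;B) = H(A) + H(B) − H(A,B).
H(A) = 0.9997, H(B) = 1.3460, H(A,B) = 2.0681.
I(A;B) = 0.9997 + 1.3460 − 2.0681 = 0.278 bits.

0.278 bits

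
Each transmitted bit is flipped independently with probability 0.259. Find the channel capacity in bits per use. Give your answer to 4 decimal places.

Binary symmetric channel: C = 1 − h₂(ε) where h₂ is the binary entropy function.
h₂(0.259) = −0.259·log₂0.259 − 0.741·log₂0.741 = 0.8252.
C = 1 − 0.8252 = 0.1748 bits per channel use.

0.1748 bits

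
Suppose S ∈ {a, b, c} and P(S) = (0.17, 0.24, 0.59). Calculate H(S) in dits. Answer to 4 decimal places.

0.4148 dits

H(S) = −Σ p·log₁₀ p.
  −(0.17)·log₁₀(0.17) = 0.13082
  −(0.24)·log₁₀(0.24) = 0.14875
  −(0.59)·log₁₀(0.59) = 0.13520
Sum: 0.13082 + 0.14875 + 0.13520 = 0.4148 dits.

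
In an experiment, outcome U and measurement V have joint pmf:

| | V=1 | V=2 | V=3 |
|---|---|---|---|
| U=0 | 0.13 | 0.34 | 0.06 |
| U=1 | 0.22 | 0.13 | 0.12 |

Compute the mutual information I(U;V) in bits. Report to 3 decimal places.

Marginals: p(U) = (0.5300, 0.4700), p(V) = (0.3500, 0.4700, 0.1800).
I(U;V) = Σ p(x,y)·log₂[p(x,y)/(p(x)p(y))].
  (0,1): 0.13·log₂(0.7008) = -0.0667
  (0,2): 0.34·log₂(1.3649) = 0.1526
  (0,3): 0.06·log₂(0.6289) = -0.0401
  (1,1): 0.22·log₂(1.3374) = 0.0923
  (1,2): 0.13·log₂(0.5885) = -0.0994
  (1,3): 0.12·log₂(1.4184) = 0.0605
Sum = 0.099 bits.

0.099 bits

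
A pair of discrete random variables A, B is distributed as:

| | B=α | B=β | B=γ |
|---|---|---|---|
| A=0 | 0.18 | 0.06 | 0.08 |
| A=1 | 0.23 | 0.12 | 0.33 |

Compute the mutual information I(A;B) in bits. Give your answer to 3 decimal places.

Marginals: p(A) = (0.3200, 0.6800), p(B) = (0.4100, 0.1800, 0.4100).
I(A;B) = Σ p(x,y)·log₂[p(x,y)/(p(x)p(y))].
  (0,α): 0.18·log₂(1.3720) = 0.0821
  (0,β): 0.06·log₂(1.0417) = 0.0035
  (0,γ): 0.08·log₂(0.6098) = -0.0571
  (1,α): 0.23·log₂(0.8250) = -0.0638
  (1,β): 0.12·log₂(0.9804) = -0.0034
  (1,γ): 0.33·log₂(1.1836) = 0.0803
Sum = 0.042 bits.

0.042 bits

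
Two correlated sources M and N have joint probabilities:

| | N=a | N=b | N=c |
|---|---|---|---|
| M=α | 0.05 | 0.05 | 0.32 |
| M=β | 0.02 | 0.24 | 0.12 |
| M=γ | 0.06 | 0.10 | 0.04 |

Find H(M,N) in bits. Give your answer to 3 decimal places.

2.694 bits

H(M,N) = −Σ p(x,y)·log₂ p(x,y) over all 9 cells.
  cell (α,a): −0.05·log₂0.05 = 0.2161
  cell (α,b): −0.05·log₂0.05 = 0.2161
  cell (α,c): −0.32·log₂0.32 = 0.5260
  cell (β,a): −0.02·log₂0.02 = 0.1129
  cell (β,b): −0.24·log₂0.24 = 0.4941
  cell (β,c): −0.12·log₂0.12 = 0.3671
  cell (γ,a): −0.06·log₂0.06 = 0.2435
  cell (γ,b): −0.10·log₂0.10 = 0.3322
  cell (γ,c): −0.04·log₂0.04 = 0.1858
Sum = 2.694 bits.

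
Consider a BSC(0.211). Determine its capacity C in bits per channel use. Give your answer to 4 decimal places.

Binary symmetric channel: C = 1 − h₂(ε) where h₂ is the binary entropy function.
h₂(0.211) = −0.211·log₂0.211 − 0.789·log₂0.789 = 0.7434.
C = 1 − 0.7434 = 0.2566 bits per channel use.

0.2566 bits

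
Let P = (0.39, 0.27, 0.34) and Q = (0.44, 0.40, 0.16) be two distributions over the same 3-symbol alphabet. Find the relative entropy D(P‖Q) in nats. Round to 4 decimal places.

0.1031 nats

D(P‖Q) = Σ p·ln(p/q).
  0.39·ln(0.39/0.44) = -0.04704
  0.27·ln(0.27/0.40) = -0.10612
  0.34·ln(0.34/0.16) = 0.25628
D(P‖Q) = 0.1031 nats.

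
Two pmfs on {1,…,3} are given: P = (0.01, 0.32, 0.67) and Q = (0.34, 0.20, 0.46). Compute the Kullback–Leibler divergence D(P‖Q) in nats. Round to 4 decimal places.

0.3671 nats

D(P‖Q) = Σ p·ln(p/q).
  0.01·ln(0.01/0.34) = -0.03526
  0.32·ln(0.32/0.20) = 0.15040
  0.67·ln(0.67/0.46) = 0.25195
D(P‖Q) = 0.3671 nats.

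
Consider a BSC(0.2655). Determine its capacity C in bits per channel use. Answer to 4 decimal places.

0.1651 bits

Binary symmetric channel: C = 1 − h₂(ε) where h₂ is the binary entropy function.
h₂(0.2655) = −0.2655·log₂0.2655 − 0.7345·log₂0.7345 = 0.8349.
C = 1 − 0.8349 = 0.1651 bits per channel use.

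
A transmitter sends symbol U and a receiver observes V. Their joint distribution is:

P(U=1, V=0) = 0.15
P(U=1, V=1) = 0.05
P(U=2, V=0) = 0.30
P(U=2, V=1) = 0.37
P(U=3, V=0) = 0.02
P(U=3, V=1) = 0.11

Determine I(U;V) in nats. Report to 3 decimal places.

0.062 nats

Marginals: p(U) = (0.2000, 0.6700, 0.1300), p(V) = (0.4700, 0.5300).
I(U;V) = Σ p(x,y)·ln[p(x,y)/(p(x)p(y))].
  (1,0): 0.15·ln(1.5957) = 0.0701
  (1,1): 0.05·ln(0.4717) = -0.0376
  (2,0): 0.30·ln(0.9527) = -0.0145
  (2,1): 0.37·ln(1.0420) = 0.0152
  (3,0): 0.02·ln(0.3273) = -0.0223
  (3,1): 0.11·ln(1.5965) = 0.0515
Sum = 0.062 nats.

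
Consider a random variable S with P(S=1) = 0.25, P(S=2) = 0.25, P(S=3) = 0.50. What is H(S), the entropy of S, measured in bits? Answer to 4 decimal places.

H(S) = −Σ p·log₂ p.
  −(0.25)·log₂(0.25) = 0.50000
  −(0.25)·log₂(0.25) = 0.50000
  −(0.50)·log₂(0.50) = 0.50000
Sum: 0.50000 + 0.50000 + 0.50000 = 1.5000 bits.

1.5000 bits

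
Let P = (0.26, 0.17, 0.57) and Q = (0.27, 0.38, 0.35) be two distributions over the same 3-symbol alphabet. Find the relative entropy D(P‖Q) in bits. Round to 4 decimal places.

D(P‖Q) = Σ p·log₂(p/q).
  0.26·log₂(0.26/0.27) = -0.01416
  0.17·log₂(0.17/0.38) = -0.19728
  0.57·log₂(0.57/0.35) = 0.40106
D(P‖Q) = 0.1896 bits.

0.1896 bits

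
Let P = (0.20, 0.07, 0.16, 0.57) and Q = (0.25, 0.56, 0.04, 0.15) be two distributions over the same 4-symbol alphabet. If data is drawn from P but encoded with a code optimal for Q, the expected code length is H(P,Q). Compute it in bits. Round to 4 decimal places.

2.7616 bits

H(P,Q) = −Σ p·log₂ q.
  −0.20·log₂(0.25) = 0.40000
  −0.07·log₂(0.56) = 0.05856
  −0.16·log₂(0.04) = 0.74302
  −0.57·log₂(0.15) = 1.56007
H(P,Q) = 2.7616 bits.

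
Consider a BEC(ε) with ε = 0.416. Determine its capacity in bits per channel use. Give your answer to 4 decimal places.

Binary erasure channel: capacity C = 1 − ε.
C = 1 − 0.416 = 0.5840 bits per channel use.

0.5840 bits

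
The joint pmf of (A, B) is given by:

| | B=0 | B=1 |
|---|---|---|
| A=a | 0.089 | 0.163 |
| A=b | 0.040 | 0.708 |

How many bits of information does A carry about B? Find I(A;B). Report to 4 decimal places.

0.0935 bits

Marginals: p(A) = (0.2520, 0.7480), p(B) = (0.1290, 0.8710).
I(A;B) = Σ p(x,y)·log₂[p(x,y)/(p(x)p(y))].
  (a,0): 0.089·log₂(2.7378) = 0.12932
  (a,1): 0.163·log₂(0.7426) = -0.06998
  (b,0): 0.040·log₂(0.4145) = -0.05082
  (b,1): 0.708·log₂(1.0867) = 0.08494
Sum = 0.0935 bits.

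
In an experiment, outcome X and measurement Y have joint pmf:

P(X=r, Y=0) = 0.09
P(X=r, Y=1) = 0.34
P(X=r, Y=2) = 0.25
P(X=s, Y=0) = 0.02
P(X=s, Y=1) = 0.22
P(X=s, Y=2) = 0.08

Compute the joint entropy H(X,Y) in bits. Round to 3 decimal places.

H(X,Y) = −Σ p(x,y)·log₂ p(x,y) over all 6 cells.
  cell (r,0): −0.09·log₂0.09 = 0.3127
  cell (r,1): −0.34·log₂0.34 = 0.5292
  cell (r,2): −0.25·log₂0.25 = 0.5000
  cell (s,0): −0.02·log₂0.02 = 0.1129
  cell (s,1): −0.22·log₂0.22 = 0.4806
  cell (s,2): −0.08·log₂0.08 = 0.2915
Sum = 2.227 bits.

2.227 bits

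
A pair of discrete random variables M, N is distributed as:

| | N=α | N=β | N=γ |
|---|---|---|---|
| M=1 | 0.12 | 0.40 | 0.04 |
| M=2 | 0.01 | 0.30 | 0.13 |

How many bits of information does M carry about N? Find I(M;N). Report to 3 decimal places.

0.115 bits

Marginals: p(M) = (0.5600, 0.4400), p(N) = (0.1300, 0.7000, 0.1700).
I(M;N) = H(M) + H(N) − H(M,N).
H(M) = 0.9896, H(N) = 1.1774, H(M,N) = 2.0518.
I(M;N) = 0.9896 + 1.1774 − 2.0518 = 0.115 bits.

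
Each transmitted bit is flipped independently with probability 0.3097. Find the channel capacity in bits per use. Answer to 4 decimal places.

0.1072 bits

Binary symmetric channel: C = 1 − h₂(ε) where h₂ is the binary entropy function.
h₂(0.3097) = −0.3097·log₂0.3097 − 0.6903·log₂0.6903 = 0.8928.
C = 1 − 0.8928 = 0.1072 bits per channel use.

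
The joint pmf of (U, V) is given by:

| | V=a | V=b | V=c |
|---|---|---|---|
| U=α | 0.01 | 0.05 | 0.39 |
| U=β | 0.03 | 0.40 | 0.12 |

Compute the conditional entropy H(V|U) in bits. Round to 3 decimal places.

Marginals: p(U) = (0.4500, 0.5500), p(V) = (0.0400, 0.4500, 0.5100).
H(V|U) = Σ p(U) · H(V|U=·).
  U=α: p=0.4500, H(V|U=α) = 0.6532
  U=β: p=0.5500, H(V|U=β) = 1.0422
Weighted sum = 0.867 bits.

0.867 bits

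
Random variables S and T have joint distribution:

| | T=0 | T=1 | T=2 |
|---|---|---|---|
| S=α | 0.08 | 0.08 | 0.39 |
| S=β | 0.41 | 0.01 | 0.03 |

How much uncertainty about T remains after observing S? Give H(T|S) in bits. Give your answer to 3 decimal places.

0.866 bits

Chain rule: H(T|S) = H(S,T) − H(S).
Marginals: p(S) = (0.5500, 0.4500), p(T) = (0.4900, 0.0900, 0.4200).
H(S,T) = 1.8584 bits; H(S) = 0.9928 bits.
H(T|S) = 1.8584 − 0.9928 = 0.866 bits.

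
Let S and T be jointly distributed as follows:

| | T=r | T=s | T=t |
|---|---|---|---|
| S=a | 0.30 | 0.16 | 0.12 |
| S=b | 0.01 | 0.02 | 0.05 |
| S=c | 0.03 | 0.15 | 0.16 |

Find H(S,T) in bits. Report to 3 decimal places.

H(S,T) = −Σ p(x,y)·log₂ p(x,y) over all 9 cells.
  cell (a,r): −0.30·log₂0.30 = 0.5211
  cell (a,s): −0.16·log₂0.16 = 0.4230
  cell (a,t): −0.12·log₂0.12 = 0.3671
  cell (b,r): −0.01·log₂0.01 = 0.0664
  cell (b,s): −0.02·log₂0.02 = 0.1129
  cell (b,t): −0.05·log₂0.05 = 0.2161
  cell (c,r): −0.03·log₂0.03 = 0.1518
  cell (c,s): −0.15·log₂0.15 = 0.4105
  cell (c,t): −0.16·log₂0.16 = 0.4230
Sum = 2.692 bits.

2.692 bits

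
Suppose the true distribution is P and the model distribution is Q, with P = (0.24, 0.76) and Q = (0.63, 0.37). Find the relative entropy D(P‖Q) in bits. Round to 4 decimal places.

0.4551 bits

D(P‖Q) = Σ p·log₂(p/q).
  0.24·log₂(0.24/0.63) = -0.33416
  0.76·log₂(0.76/0.37) = 0.78924
D(P‖Q) = 0.4551 bits.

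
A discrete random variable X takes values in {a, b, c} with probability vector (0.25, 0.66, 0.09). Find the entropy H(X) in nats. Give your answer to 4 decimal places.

0.8375 nats

H(X) = −Σ p·ln p.
  −(0.25)·ln(0.25) = 0.34657
  −(0.66)·ln(0.66) = 0.27424
  −(0.09)·ln(0.09) = 0.21672
Sum: 0.34657 + 0.27424 + 0.21672 = 0.8375 nats.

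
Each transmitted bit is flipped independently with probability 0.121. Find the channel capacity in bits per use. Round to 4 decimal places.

Binary symmetric channel: C = 1 − h₂(ε) where h₂ is the binary entropy function.
h₂(0.121) = −0.121·log₂0.121 − 0.879·log₂0.879 = 0.5322.
C = 1 − 0.5322 = 0.4678 bits per channel use.

0.4678 bits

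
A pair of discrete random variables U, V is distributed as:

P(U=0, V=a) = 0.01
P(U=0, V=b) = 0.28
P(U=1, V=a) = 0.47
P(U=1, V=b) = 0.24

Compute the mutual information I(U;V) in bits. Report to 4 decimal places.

0.2808 bits

Marginals: p(U) = (0.2900, 0.7100), p(V) = (0.4800, 0.5200).
I(U;V) = Σ p(x,y)·log₂[p(x,y)/(p(x)p(y))].
  (0,a): 0.01·log₂(0.0718) = -0.03799
  (0,b): 0.28·log₂(1.8568) = 0.24998
  (1,a): 0.47·log₂(1.3791) = 0.21796
  (1,b): 0.24·log₂(0.6501) = -0.14913
Sum = 0.2808 bits.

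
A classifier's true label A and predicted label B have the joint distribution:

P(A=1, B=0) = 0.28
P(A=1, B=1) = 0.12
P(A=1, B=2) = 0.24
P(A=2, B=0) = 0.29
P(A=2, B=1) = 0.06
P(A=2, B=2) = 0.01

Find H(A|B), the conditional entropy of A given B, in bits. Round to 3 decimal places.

0.796 bits

Chain rule: H(A|B) = H(A,B) − H(B).
Marginals: p(A) = (0.6400, 0.3600), p(B) = (0.5700, 0.1800, 0.2500).
H(A,B) = 2.2033 bits; H(B) = 1.4076 bits.
H(A|B) = 2.2033 − 1.4076 = 0.796 bits.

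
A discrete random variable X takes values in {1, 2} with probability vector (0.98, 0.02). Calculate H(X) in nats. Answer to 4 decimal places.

H(X) = −Σ p·ln p.
  −(0.98)·ln(0.98) = 0.01980
  −(0.02)·ln(0.02) = 0.07824
Sum: 0.01980 + 0.07824 = 0.0980 nats.

0.0980 nats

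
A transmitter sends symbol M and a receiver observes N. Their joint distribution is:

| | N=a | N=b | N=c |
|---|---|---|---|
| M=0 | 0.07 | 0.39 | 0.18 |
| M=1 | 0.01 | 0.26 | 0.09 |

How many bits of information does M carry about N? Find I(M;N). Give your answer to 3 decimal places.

Marginals: p(M) = (0.6400, 0.3600), p(N) = (0.0800, 0.6500, 0.2700).
I(M;N) = Σ p(x,y)·log₂[p(x,y)/(p(x)p(y))].
  (0,a): 0.07·log₂(1.3672) = 0.0316
  (0,b): 0.39·log₂(0.9375) = -0.0363
  (0,c): 0.18·log₂(1.0417) = 0.0106
  (1,a): 0.01·log₂(0.3472) = -0.0153
  (1,b): 0.26·log₂(1.1111) = 0.0395
  (1,c): 0.09·log₂(0.9259) = -0.0100
Sum = 0.020 bits.

0.020 bits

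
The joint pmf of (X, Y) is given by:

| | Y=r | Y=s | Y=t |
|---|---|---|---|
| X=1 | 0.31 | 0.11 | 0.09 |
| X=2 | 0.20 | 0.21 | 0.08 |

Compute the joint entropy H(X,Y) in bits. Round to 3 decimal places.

H(X,Y) = −Σ p(x,y)·log₂ p(x,y) over all 6 cells.
  cell (1,r): −0.31·log₂0.31 = 0.5238
  cell (1,s): −0.11·log₂0.11 = 0.3503
  cell (1,t): −0.09·log₂0.09 = 0.3127
  cell (2,r): −0.20·log₂0.20 = 0.4644
  cell (2,s): −0.21·log₂0.21 = 0.4728
  cell (2,t): −0.08·log₂0.08 = 0.2915
Sum = 2.415 bits.

2.415 bits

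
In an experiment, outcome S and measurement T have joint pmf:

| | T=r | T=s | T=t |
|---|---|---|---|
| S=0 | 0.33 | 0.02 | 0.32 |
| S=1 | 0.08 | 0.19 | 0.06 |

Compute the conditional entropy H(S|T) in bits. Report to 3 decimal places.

0.626 bits

Chain rule: H(S|T) = H(S,T) − H(T).
Marginals: p(S) = (0.6700, 0.3300), p(T) = (0.4100, 0.2100, 0.3800).
H(S,T) = 2.1570 bits; H(T) = 1.5307 bits.
H(S|T) = 2.1570 − 1.5307 = 0.626 bits.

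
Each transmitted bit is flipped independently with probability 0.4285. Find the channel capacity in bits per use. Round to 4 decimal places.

Binary symmetric channel: C = 1 − h₂(ε) where h₂ is the binary entropy function.
h₂(0.4285) = −0.4285·log₂0.4285 − 0.5715·log₂0.5715 = 0.9852.
C = 1 − 0.9852 = 0.0148 bits per channel use.

0.0148 bits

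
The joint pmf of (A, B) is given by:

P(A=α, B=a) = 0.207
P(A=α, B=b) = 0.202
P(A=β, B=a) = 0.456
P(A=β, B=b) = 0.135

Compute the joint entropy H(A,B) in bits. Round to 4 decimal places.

H(A,B) = −Σ p(x,y)·log₂ p(x,y) over all 4 cells.
  cell (α,a): −0.207·log₂0.207 = 0.47037
  cell (α,b): −0.202·log₂0.202 = 0.46613
  cell (β,a): −0.456·log₂0.456 = 0.51660
  cell (β,b): −0.135·log₂0.135 = 0.39001
Sum = 1.8431 bits.

1.8431 bits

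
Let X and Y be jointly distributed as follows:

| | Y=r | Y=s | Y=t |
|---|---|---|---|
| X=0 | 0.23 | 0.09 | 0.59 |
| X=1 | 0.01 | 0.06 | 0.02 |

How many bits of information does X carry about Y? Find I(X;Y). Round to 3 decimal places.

Marginals: p(X) = (0.9100, 0.0900), p(Y) = (0.2400, 0.1500, 0.6100).
I(X;Y) = Σ p(x,y)·log₂[p(x,y)/(p(x)p(y))].
  (0,r): 0.23·log₂(1.0531) = 0.0172
  (0,s): 0.09·log₂(0.6593) = -0.0541
  (0,t): 0.59·log₂(1.0629) = 0.0519
  (1,r): 0.01·log₂(0.4630) = -0.0111
  (1,s): 0.06·log₂(4.4444) = 0.1291
  (1,t): 0.02·log₂(0.3643) = -0.0291
Sum = 0.104 bits.

0.104 bits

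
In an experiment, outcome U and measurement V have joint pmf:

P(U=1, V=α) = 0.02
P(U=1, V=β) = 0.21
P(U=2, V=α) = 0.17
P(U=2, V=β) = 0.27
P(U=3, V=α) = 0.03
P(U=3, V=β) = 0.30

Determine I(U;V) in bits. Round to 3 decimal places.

0.094 bits

Marginals: p(U) = (0.2300, 0.4400, 0.3300), p(V) = (0.2200, 0.7800).
I(U;V) = H(U) + H(V) − H(U,V).
H(U) = 1.5366, H(V) = 0.7602, H(U,V) = 2.2032.
I(U;V) = 1.5366 + 0.7602 − 2.2032 = 0.094 bits.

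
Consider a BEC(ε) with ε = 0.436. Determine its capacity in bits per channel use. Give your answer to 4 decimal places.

Binary erasure channel: capacity C = 1 − ε.
C = 1 − 0.436 = 0.5640 bits per channel use.

0.5640 bits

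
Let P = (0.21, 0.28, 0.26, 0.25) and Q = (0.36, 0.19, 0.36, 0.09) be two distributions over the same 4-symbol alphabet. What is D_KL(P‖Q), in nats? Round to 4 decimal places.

0.1662 nats

D(P‖Q) = Σ p·ln(p/q).
  0.21·ln(0.21/0.36) = -0.11319
  0.28·ln(0.28/0.19) = 0.10857
  0.26·ln(0.26/0.36) = -0.08461
  0.25·ln(0.25/0.09) = 0.25541
D(P‖Q) = 0.1662 nats.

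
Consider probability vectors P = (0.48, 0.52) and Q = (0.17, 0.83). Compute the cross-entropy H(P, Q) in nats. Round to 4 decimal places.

0.9474 nats

H(P,Q) = −Σ p·ln q.
  −0.48·ln(0.17) = 0.85054
  −0.52·ln(0.83) = 0.09689
H(P,Q) = 0.9474 nats.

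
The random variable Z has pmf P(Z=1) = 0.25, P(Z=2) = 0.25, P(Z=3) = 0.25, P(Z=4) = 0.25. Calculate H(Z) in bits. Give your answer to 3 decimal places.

2.000 bits

H(Z) = −Σ p·log₂ p.
  −(0.25)·log₂(0.25) = 0.5000
  −(0.25)·log₂(0.25) = 0.5000
  −(0.25)·log₂(0.25) = 0.5000
  −(0.25)·log₂(0.25) = 0.5000
Sum: 0.5000 + 0.5000 + 0.5000 + 0.5000 = 2.000 bits.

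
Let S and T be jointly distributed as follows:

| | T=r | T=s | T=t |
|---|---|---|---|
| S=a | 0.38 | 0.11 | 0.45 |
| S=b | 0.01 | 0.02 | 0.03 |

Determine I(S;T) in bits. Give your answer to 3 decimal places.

Marginals: p(S) = (0.9400, 0.0600), p(T) = (0.3900, 0.1300, 0.4800).
I(S;T) = Σ p(x,y)·log₂[p(x,y)/(p(x)p(y))].
  (a,r): 0.38·log₂(1.0366) = 0.0197
  (a,s): 0.11·log₂(0.9002) = -0.0167
  (a,t): 0.45·log₂(0.9973) = -0.0017
  (b,r): 0.01·log₂(0.4274) = -0.0123
  (b,s): 0.02·log₂(2.5641) = 0.0272
  (b,t): 0.03·log₂(1.0417) = 0.0018
Sum = 0.018 bits.

0.018 bits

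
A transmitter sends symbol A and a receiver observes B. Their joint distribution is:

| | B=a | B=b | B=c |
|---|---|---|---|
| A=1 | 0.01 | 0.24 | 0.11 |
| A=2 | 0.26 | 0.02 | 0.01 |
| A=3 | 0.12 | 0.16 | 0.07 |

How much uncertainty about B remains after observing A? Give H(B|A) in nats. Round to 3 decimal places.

0.745 nats

Chain rule: H(B|A) = H(A,B) − H(A).
Marginals: p(A) = (0.3600, 0.2900, 0.3500), p(B) = (0.3900, 0.4200, 0.1900).
H(A,B) = 1.8397 nats; H(A) = 1.0942 nats.
H(B|A) = 1.8397 − 1.0942 = 0.745 nats.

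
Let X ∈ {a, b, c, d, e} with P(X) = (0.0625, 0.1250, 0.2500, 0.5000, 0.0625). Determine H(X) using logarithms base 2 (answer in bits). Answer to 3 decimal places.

1.875 bits

H(X) = −Σ p·log₂ p.
  −(0.0625)·log₂(0.0625) = 0.2500
  −(0.1250)·log₂(0.1250) = 0.3750
  −(0.2500)·log₂(0.2500) = 0.5000
  −(0.5000)·log₂(0.5000) = 0.5000
  −(0.0625)·log₂(0.0625) = 0.2500
Sum: 0.2500 + 0.3750 + 0.5000 + 0.5000 + 0.2500 = 1.875 bits.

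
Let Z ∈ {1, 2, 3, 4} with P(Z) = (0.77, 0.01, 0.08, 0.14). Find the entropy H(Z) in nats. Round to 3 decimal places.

0.725 nats

H(Z) = −Σ p·ln p.
  −(0.77)·ln(0.77) = 0.2013
  −(0.01)·ln(0.01) = 0.0461
  −(0.08)·ln(0.08) = 0.2021
  −(0.14)·ln(0.14) = 0.2753
Sum: 0.2013 + 0.0461 + 0.2021 + 0.2753 = 0.725 nats.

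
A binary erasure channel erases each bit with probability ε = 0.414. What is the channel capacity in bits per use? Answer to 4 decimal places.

0.5860 bits

Binary erasure channel: capacity C = 1 − ε.
C = 1 − 0.414 = 0.5860 bits per channel use.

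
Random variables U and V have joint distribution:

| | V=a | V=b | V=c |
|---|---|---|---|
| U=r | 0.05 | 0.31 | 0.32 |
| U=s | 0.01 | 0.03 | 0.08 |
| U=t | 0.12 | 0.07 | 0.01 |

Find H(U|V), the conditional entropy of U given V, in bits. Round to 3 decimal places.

0.978 bits

Marginals: p(U) = (0.6800, 0.1200, 0.2000), p(V) = (0.1800, 0.4100, 0.4100).
H(U|V) = Σ p(V) · H(U|V=·).
  V=a: p=0.1800, H(U|V=a) = 1.1350
  V=b: p=0.4100, H(U|V=b) = 1.0164
  V=c: p=0.4100, H(U|V=c) = 0.8697
Weighted sum = 0.978 bits.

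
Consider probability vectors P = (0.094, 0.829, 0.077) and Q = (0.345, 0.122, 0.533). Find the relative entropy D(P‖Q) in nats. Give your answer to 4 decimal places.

1.3173 nats

D(P‖Q) = Σ p·ln(p/q).
  0.094·ln(0.094/0.345) = -0.12222
  0.829·ln(0.829/0.122) = 1.58853
  0.077·ln(0.077/0.533) = -0.14897
D(P‖Q) = 1.3173 nats.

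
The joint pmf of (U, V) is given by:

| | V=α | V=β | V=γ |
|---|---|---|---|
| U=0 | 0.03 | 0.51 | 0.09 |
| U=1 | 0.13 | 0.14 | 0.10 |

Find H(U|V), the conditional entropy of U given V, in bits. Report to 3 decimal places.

Chain rule: H(U|V) = H(U,V) − H(V).
Marginals: p(U) = (0.6300, 0.3700), p(V) = (0.1600, 0.6500, 0.1900).
H(U,V) = 2.0718 bits; H(V) = 1.2822 bits.
H(U|V) = 2.0718 − 1.2822 = 0.790 bits.

0.790 bits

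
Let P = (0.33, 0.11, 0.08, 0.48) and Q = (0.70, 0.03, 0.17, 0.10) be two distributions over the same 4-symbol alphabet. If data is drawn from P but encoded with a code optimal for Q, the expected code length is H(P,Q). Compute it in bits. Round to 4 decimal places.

H(P,Q) = −Σ p·log₂ q.
  −0.33·log₂(0.70) = 0.16981
  −0.11·log₂(0.03) = 0.55648
  −0.08·log₂(0.17) = 0.20451
  −0.48·log₂(0.10) = 1.59453
H(P,Q) = 2.5253 bits.

2.5253 bits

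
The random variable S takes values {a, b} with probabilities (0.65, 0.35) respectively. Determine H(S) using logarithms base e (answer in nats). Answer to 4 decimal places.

H(S) = −Σ p·ln p.
  −(0.65)·ln(0.65) = 0.28001
  −(0.35)·ln(0.35) = 0.36744
Sum: 0.28001 + 0.36744 = 0.6474 nats.

0.6474 nats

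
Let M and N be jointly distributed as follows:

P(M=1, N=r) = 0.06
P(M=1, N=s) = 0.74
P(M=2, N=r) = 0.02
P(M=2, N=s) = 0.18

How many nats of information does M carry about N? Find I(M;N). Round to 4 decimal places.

Marginals: p(M) = (0.8000, 0.2000), p(N) = (0.0800, 0.9200).
I(M;N) = Σ p(x,y)·ln[p(x,y)/(p(x)p(y))].
  (1,r): 0.06·ln(0.9375) = -0.00387
  (1,s): 0.74·ln(1.0054) = 0.00401
  (2,r): 0.02·ln(1.2500) = 0.00446
  (2,s): 0.18·ln(0.9783) = -0.00396
Sum = 0.0006 nats.

0.0006 nats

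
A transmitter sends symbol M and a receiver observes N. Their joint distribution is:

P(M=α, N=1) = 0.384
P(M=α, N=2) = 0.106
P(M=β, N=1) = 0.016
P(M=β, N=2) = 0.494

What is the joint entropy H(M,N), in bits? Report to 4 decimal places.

H(M,N) = −Σ p(x,y)·log₂ p(x,y) over all 4 cells.
  cell (α,1): −0.384·log₂0.384 = 0.53024
  cell (α,2): −0.106·log₂0.106 = 0.34321
  cell (β,1): −0.016·log₂0.016 = 0.09545
  cell (β,2): −0.494·log₂0.494 = 0.50260
Sum = 1.4715 bits.

1.4715 bits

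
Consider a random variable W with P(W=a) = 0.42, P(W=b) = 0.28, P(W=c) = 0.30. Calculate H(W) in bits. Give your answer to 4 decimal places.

H(W) = −Σ p·log₂ p.
  −(0.42)·log₂(0.42) = 0.52565
  −(0.28)·log₂(0.28) = 0.51422
  −(0.30)·log₂(0.30) = 0.52109
Sum: 0.52565 + 0.51422 + 0.52109 = 1.5610 bits.

1.5610 bits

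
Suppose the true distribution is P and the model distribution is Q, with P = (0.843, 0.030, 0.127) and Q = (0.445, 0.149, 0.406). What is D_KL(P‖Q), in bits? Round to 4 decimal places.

0.4947 bits

D(P‖Q) = Σ p·log₂(p/q).
  0.843·log₂(0.843/0.445) = 0.77702
  0.030·log₂(0.030/0.149) = -0.06937
  0.127·log₂(0.127/0.406) = -0.21293
D(P‖Q) = 0.4947 bits.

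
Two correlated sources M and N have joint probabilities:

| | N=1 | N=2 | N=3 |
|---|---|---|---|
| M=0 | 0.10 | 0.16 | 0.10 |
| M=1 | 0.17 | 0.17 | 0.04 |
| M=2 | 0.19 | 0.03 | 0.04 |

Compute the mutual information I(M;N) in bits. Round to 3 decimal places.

Marginals: p(M) = (0.3600, 0.3800, 0.2600), p(N) = (0.4600, 0.3600, 0.1800).
I(M;N) = H(M) + H(N) − H(M,N).
H(M) = 1.5664, H(N) = 1.4913, H(M,N) = 2.9351.
I(M;N) = 1.5664 + 1.4913 − 2.9351 = 0.123 bits.

0.123 bits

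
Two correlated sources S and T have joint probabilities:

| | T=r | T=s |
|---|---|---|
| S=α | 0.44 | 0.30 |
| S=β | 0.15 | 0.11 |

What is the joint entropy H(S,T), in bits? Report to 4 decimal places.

1.8031 bits

H(S,T) = −Σ p(x,y)·log₂ p(x,y) over all 4 cells.
  cell (α,r): −0.44·log₂0.44 = 0.52115
  cell (α,s): −0.30·log₂0.30 = 0.52109
  cell (β,r): −0.15·log₂0.15 = 0.41054
  cell (β,s): −0.11·log₂0.11 = 0.35029
Sum = 1.8031 bits.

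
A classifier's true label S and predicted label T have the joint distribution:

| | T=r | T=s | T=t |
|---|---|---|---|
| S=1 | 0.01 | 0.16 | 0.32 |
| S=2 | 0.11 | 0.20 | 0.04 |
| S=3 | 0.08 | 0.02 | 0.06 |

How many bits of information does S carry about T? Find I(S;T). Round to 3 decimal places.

0.314 bits

Marginals: p(S) = (0.4900, 0.3500, 0.1600), p(T) = (0.2000, 0.3800, 0.4200).
I(S;T) = Σ p(x,y)·log₂[p(x,y)/(p(x)p(y))].
  (1,r): 0.01·log₂(0.1020) = -0.0329
  (1,s): 0.16·log₂(0.8593) = -0.0350
  (1,t): 0.32·log₂(1.5549) = 0.2038
  (2,r): 0.11·log₂(1.5714) = 0.0717
  (2,s): 0.20·log₂(1.5038) = 0.1177
  (2,t): 0.04·log₂(0.2721) = -0.0751
  (3,r): 0.08·log₂(2.5000) = 0.1058
  (3,s): 0.02·log₂(0.3289) = -0.0321
  (3,t): 0.06·log₂(0.8929) = -0.0098
Sum = 0.314 bits.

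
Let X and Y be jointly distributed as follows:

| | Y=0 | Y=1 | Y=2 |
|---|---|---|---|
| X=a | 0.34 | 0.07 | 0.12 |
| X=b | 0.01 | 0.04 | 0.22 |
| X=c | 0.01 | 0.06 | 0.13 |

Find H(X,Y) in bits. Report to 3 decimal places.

H(X,Y) = −Σ p(x,y)·log₂ p(x,y) over all 9 cells.
  cell (a,0): −0.34·log₂0.34 = 0.5292
  cell (a,1): −0.07·log₂0.07 = 0.2686
  cell (a,2): −0.12·log₂0.12 = 0.3671
  cell (b,0): −0.01·log₂0.01 = 0.0664
  cell (b,1): −0.04·log₂0.04 = 0.1858
  cell (b,2): −0.22·log₂0.22 = 0.4806
  cell (c,0): −0.01·log₂0.01 = 0.0664
  cell (c,1): −0.06·log₂0.06 = 0.2435
  cell (c,2): −0.13·log₂0.13 = 0.3826
Sum = 2.590 bits.

2.590 bits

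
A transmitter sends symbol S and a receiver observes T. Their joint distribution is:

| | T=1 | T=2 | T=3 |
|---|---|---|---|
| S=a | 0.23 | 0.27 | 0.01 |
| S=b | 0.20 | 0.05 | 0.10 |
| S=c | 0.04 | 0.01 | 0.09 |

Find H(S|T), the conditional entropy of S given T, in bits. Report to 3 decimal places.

Chain rule: H(S|T) = H(S,T) − H(T).
Marginals: p(S) = (0.5100, 0.3500, 0.1400), p(T) = (0.4700, 0.3300, 0.2000).
H(S,T) = 2.6416 bits; H(T) = 1.5042 bits.
H(S|T) = 2.6416 − 1.5042 = 1.137 bits.

1.137 bits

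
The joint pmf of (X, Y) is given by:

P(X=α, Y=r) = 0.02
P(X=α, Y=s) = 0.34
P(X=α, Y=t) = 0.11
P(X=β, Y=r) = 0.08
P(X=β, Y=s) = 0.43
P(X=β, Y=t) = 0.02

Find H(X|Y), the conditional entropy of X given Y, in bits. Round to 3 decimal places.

0.915 bits

Marginals: p(X) = (0.4700, 0.5300), p(Y) = (0.1000, 0.7700, 0.1300).
H(X|Y) = Σ p(Y) · H(X|Y=·).
  Y=r: p=0.1000, H(X|Y=r) = 0.7219
  Y=s: p=0.7700, H(X|Y=s) = 0.9901
  Y=t: p=0.1300, H(X|Y=t) = 0.6194
Weighted sum = 0.915 bits.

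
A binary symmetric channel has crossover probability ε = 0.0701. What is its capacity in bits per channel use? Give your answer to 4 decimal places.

Binary symmetric channel: C = 1 − h₂(ε) where h₂ is the binary entropy function.
h₂(0.0701) = −0.0701·log₂0.0701 − 0.9299·log₂0.9299 = 0.3663.
C = 1 − 0.3663 = 0.6337 bits per channel use.

0.6337 bits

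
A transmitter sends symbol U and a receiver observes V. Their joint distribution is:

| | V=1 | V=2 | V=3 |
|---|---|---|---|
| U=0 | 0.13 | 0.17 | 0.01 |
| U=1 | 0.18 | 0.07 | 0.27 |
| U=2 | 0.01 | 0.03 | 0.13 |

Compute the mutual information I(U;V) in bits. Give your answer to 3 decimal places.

0.304 bits

Marginals: p(U) = (0.3100, 0.5200, 0.1700), p(V) = (0.3200, 0.2700, 0.4100).
I(U;V) = H(U) + H(V) − H(U,V).
H(U) = 1.4490, H(V) = 1.5634, H(U,V) = 2.7084.
I(U;V) = 1.4490 + 1.5634 − 2.7084 = 0.304 bits.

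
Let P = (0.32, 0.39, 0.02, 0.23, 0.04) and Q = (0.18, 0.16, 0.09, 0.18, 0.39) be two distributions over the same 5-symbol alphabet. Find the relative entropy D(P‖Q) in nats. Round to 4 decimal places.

D(P‖Q) = Σ p·ln(p/q).
  0.32·ln(0.32/0.18) = 0.18412
  0.39·ln(0.39/0.16) = 0.34748
  0.02·ln(0.02/0.09) = -0.03008
  0.23·ln(0.23/0.18) = 0.05638
  0.04·ln(0.04/0.39) = -0.09109
D(P‖Q) = 0.4668 nats.

0.4668 nats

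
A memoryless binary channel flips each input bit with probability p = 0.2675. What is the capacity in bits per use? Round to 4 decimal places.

Binary symmetric channel: C = 1 − h₂(ε) where h₂ is the binary entropy function.
h₂(0.2675) = −0.2675·log₂0.2675 − 0.7325·log₂0.7325 = 0.8379.
C = 1 − 0.8379 = 0.1621 bits per channel use.

0.1621 bits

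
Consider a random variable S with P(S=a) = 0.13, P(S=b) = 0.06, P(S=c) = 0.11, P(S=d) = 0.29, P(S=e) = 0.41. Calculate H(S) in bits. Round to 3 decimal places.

2.022 bits

H(S) = −Σ p·log₂ p.
  −(0.13)·log₂(0.13) = 0.3826
  −(0.06)·log₂(0.06) = 0.2435
  −(0.11)·log₂(0.11) = 0.3503
  −(0.29)·log₂(0.29) = 0.5179
  −(0.41)·log₂(0.41) = 0.5274
Sum: 0.3826 + 0.2435 + 0.3503 + 0.5179 + 0.5274 = 2.022 bits.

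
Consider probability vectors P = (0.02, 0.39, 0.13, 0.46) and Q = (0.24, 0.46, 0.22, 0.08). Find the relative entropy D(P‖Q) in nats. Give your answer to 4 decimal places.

D(P‖Q) = Σ p·ln(p/q).
  0.02·ln(0.02/0.24) = -0.04970
  0.39·ln(0.39/0.46) = -0.06438
  0.13·ln(0.13/0.22) = -0.06839
  0.46·ln(0.46/0.08) = 0.80463
D(P‖Q) = 0.6222 nats.

0.6222 nats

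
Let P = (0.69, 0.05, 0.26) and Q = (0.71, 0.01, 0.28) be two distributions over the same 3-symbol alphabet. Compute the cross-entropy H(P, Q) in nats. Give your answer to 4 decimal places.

0.7975 nats

H(P,Q) = −Σ p·ln q.
  −0.69·ln(0.71) = 0.23632
  −0.05·ln(0.01) = 0.23026
  −0.26·ln(0.28) = 0.33097
H(P,Q) = 0.7975 nats.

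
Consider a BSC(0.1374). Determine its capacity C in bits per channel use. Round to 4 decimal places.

0.4226 bits

Binary symmetric channel: C = 1 − h₂(ε) where h₂ is the binary entropy function.
h₂(0.1374) = −0.1374·log₂0.1374 − 0.8626·log₂0.8626 = 0.5774.
C = 1 − 0.5774 = 0.4226 bits per channel use.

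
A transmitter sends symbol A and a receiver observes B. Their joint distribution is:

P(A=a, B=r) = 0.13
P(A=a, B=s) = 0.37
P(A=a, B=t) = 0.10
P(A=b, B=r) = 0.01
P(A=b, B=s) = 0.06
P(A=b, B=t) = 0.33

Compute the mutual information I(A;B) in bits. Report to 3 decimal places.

0.332 bits

Marginals: p(A) = (0.6000, 0.4000), p(B) = (0.1400, 0.4300, 0.4300).
I(A;B) = H(A) + H(B) − H(A,B).
H(A) = 0.9710, H(B) = 1.4442, H(A,B) = 2.0834.
I(A;B) = 0.9710 + 1.4442 − 2.0834 = 0.332 bits.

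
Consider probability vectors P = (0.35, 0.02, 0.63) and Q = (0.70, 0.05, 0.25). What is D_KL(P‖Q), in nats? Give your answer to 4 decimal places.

D(P‖Q) = Σ p·ln(p/q).
  0.35·ln(0.35/0.70) = -0.24260
  0.02·ln(0.02/0.05) = -0.01833
  0.63·ln(0.63/0.25) = 0.58228
D(P‖Q) = 0.3214 nats.

0.3214 nats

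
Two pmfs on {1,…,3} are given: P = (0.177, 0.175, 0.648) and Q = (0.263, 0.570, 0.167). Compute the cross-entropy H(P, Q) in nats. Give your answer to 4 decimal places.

H(P,Q) = −Σ p·ln q.
  −0.177·ln(0.263) = 0.23640
  −0.175·ln(0.570) = 0.09837
  −0.648·ln(0.167) = 1.15977
H(P,Q) = 1.4945 nats.

1.4945 nats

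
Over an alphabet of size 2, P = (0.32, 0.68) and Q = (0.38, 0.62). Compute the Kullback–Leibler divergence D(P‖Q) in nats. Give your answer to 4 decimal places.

0.0078 nats

D(P‖Q) = Σ p·ln(p/q).
  0.32·ln(0.32/0.38) = -0.05499
  0.68·ln(0.68/0.62) = 0.06281
D(P‖Q) = 0.0078 nats.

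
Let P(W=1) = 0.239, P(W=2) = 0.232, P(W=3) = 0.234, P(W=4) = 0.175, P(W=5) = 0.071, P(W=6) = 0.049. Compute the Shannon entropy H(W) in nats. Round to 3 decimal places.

1.662 nats

H(W) = −Σ p·ln p.
  −(0.239)·ln(0.239) = 0.3421
  −(0.232)·ln(0.232) = 0.3390
  −(0.234)·ln(0.234) = 0.3399
  −(0.175)·ln(0.175) = 0.3050
  −(0.071)·ln(0.071) = 0.1878
  −(0.049)·ln(0.049) = 0.1478
Sum: 0.3421 + 0.3390 + 0.3399 + 0.3050 + 0.1878 + 0.1478 = 1.662 nats.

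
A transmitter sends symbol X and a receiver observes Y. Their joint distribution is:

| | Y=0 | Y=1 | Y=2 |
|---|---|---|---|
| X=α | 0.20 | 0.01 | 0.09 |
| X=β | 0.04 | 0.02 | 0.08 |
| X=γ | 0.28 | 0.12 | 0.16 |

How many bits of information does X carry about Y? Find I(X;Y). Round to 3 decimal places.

0.078 bits

Marginals: p(X) = (0.3000, 0.1400, 0.5600), p(Y) = (0.5200, 0.1500, 0.3300).
I(X;Y) = Σ p(x,y)·log₂[p(x,y)/(p(x)p(y))].
  (α,0): 0.20·log₂(1.2821) = 0.0717
  (α,1): 0.01·log₂(0.2222) = -0.0217
  (α,2): 0.09·log₂(0.9091) = -0.0124
  (β,0): 0.04·log₂(0.5495) = -0.0346
  (β,1): 0.02·log₂(0.9524) = -0.0014
  (β,2): 0.08·log₂(1.7316) = 0.0634
  (γ,0): 0.28·log₂(0.9615) = -0.0158
  (γ,1): 0.12·log₂(1.4286) = 0.0617
  (γ,2): 0.16·log₂(0.8658) = -0.0333
Sum = 0.078 bits.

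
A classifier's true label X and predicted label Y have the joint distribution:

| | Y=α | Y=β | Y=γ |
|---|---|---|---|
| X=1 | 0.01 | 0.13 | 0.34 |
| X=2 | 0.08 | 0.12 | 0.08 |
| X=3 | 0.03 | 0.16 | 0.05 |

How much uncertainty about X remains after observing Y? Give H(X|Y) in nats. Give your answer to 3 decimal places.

0.910 nats

Marginals: p(X) = (0.4800, 0.2800, 0.2400), p(Y) = (0.1200, 0.4100, 0.4700).
H(X|Y) = Σ p(Y) · H(X|Y=·).
  Y=α: p=0.1200, H(X|Y=α) = 0.8240
  Y=β: p=0.4100, H(X|Y=β) = 1.0910
  Y=γ: p=0.4700, H(X|Y=γ) = 0.7740
Weighted sum = 0.910 nats.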